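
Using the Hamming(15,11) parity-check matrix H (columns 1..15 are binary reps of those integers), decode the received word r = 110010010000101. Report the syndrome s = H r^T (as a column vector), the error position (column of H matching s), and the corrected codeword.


s = (1, 1, 0, 0)^T, error position = 12, corrected codeword c = 110010010001101

Compute s = H r^T mod 2 one row at a time:
  s_1 = 1 + 0 + 0 + 0 + 0 + 1 + 0 + 1 = 3 ≡ 1 (mod 2).
  s_2 = 0 + 1 + 0 + 0 + 0 + 1 + 0 + 1 = 3 ≡ 1 (mod 2).
  s_3 = 1 + 0 + 0 + 0 + 0 + 0 + 0 + 1 = 2 ≡ 0 (mod 2).
  s_4 = 1 + 0 + 1 + 0 + 0 + 0 + 1 + 1 = 4 ≡ 0 (mod 2).
s = (1, 1, 0, 0)^T — this equals column 12 of H (binary 1100), so error is at position 12.
Correct: flip bit 12 of r = 110010010000101 to get c = 110010010001101.


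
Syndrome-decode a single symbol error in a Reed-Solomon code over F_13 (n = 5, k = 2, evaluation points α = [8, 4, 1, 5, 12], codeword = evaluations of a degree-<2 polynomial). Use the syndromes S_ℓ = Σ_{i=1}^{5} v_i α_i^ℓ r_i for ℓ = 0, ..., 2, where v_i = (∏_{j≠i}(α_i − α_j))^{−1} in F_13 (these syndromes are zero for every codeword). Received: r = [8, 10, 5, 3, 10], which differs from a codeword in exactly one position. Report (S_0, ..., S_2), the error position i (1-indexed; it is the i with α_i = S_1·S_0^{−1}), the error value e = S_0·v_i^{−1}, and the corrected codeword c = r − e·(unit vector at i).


S = (8, 5, 8), error at position 5, error magnitude e = 4, c = [8, 10, 5, 3, 6].

Step 1: column multipliers v_i = (∏_{j≠i}(α_i − α_j))^{−1} mod 13.
  i = 1 (α = 8): (8−4)(8−1)(8−5)(8−12) = 4·7·3·(−4) = −336 ≡ 2, so v_1 = 2^{−1} = 7 (mod 13).
  i = 2 (α = 4): (4−8)(4−1)(4−5)(4−12) = (−4)·3·(−1)·(−8) = −96 ≡ 8, so v_2 = 8^{−1} = 5 (mod 13).
  i = 3 (α = 1): (1−8)(1−4)(1−5)(1−12) = (−7)·(−3)·(−4)·(−11) = 924 ≡ 1, so v_3 = 1^{−1} = 1 (mod 13).
  i = 4 (α = 5): (5−8)(5−4)(5−1)(5−12) = (−3)·1·4·(−7) = 84 ≡ 6, so v_4 = 6^{−1} = 11 (mod 13).
  i = 5 (α = 12): (12−8)(12−4)(12−1)(12−5) = 4·8·11·7 = 2464 ≡ 7, so v_5 = 7^{−1} = 2 (mod 13).
  v = [7, 5, 1, 11, 2].
Step 2: syndromes of r = [8, 10, 5, 3, 10] (all sums mod 13).
  S_0 = Σ v_i r_i = 7·8 + 5·10 + 1·5 + 11·3 + 2·10 = 164 ≡ 8.
  S_1 = Σ v_i α_i r_i = 7·8·8 + 5·4·10 + 1·1·5 + 11·5·3 + 2·12·10 = 1058 ≡ 5.
  α_i^2 mod 13 = [12, 3, 1, 12, 1].
  S_2 = Σ v_i α_i^2 r_i = 7·12·8 + 5·3·10 + 1·1·5 + 11·12·3 + 2·1·10 = 1243 ≡ 8.
  S = (8, 5, 8) ≠ 0, so r is not a codeword (an error is present).
Step 3: locate the error. For a single error e at position i, S_ℓ = v_i·e·α_i^ℓ, so α_err = S_1/S_0.
  S_0^{−1} = 8^{−1} = 5 (mod 13), so α_err = 5·5 = 25 ≡ 12 = α_5. Error position i = 5.
  Consistency check: S_2/S_1 = 8·8 = 64 ≡ 12 = α_err ✓ (single-error assumption holds).
Step 4: error magnitude e = S_0/v_5 = S_0·∏_{j≠5}(α_5 − α_j) = 8·7 = 56 ≡ 4 (mod 13).
Step 5: correct position 5: c_5 = r_5 − e = 10 − 4 ≡ 6 (mod 13). Hence c = [8, 10, 5, 3, 6].
  Check: interpolating c through the α_i gives m(x) = 12 + 6·x (degree < 2) with m(α_i) = c_i for every i, so c is indeed a codeword.


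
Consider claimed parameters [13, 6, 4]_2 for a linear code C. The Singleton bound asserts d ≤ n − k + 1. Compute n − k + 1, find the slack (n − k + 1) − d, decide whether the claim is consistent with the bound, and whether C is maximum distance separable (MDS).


Singleton RHS = n − k + 1 = 8, slack = 4, bound satisfied, not MDS.

Singleton bound: d ≤ n − k + 1.
Here n = 13, k = 6, so n − k + 1 = 8.
Given d = 4, check d ≤ 8: YES.
Slack = (n − k + 1) − d = 4.
The code is NOT MDS (slack = 4 > 0).
Description: the claimed parameters are [13, 6, 4]_2; such a code would be non-MDS.


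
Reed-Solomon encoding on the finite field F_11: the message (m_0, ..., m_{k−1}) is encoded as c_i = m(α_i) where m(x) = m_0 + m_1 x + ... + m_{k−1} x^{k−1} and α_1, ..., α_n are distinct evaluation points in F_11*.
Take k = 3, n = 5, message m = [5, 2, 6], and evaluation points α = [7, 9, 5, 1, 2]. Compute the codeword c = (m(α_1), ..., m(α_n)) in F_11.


c = [5, 3, 0, 2, 0]

Message polynomial: m(x) = 5 + 2·x + 6·x^2 (mod 11).
For each evaluation point α_i, compute m(α_i) mod 11:
  α_1 = 7: Horner steps 6 → 0 → 5, so m(7) = 5.
  α_2 = 9: Horner steps 6 → 1 → 3, so m(9) = 3.
  α_3 = 5: Horner steps 6 → 10 → 0, so m(5) = 0.
  α_4 = 1: Horner steps 6 → 8 → 2, so m(1) = 2.
  α_5 = 2: Horner steps 6 → 3 → 0, so m(2) = 0.
Codeword c = [5, 3, 0, 2, 0] ∈ F_11^5.


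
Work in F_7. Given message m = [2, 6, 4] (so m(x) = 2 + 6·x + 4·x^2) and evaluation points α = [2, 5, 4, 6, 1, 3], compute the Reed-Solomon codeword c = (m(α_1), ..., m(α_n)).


c = [2, 6, 6, 0, 5, 0]

Message polynomial: m(x) = 2 + 6·x + 4·x^2 (mod 7).
For each evaluation point α_i, compute m(α_i) mod 7:
  α_1 = 2: Horner steps 4 → 0 → 2, so m(2) = 2.
  α_2 = 5: Horner steps 4 → 5 → 6, so m(5) = 6.
  α_3 = 4: Horner steps 4 → 1 → 6, so m(4) = 6.
  α_4 = 6: Horner steps 4 → 2 → 0, so m(6) = 0.
  α_5 = 1: Horner steps 4 → 3 → 5, so m(1) = 5.
  α_6 = 3: Horner steps 4 → 4 → 0, so m(3) = 0.
Codeword c = [2, 6, 6, 0, 5, 0] ∈ F_7^6.


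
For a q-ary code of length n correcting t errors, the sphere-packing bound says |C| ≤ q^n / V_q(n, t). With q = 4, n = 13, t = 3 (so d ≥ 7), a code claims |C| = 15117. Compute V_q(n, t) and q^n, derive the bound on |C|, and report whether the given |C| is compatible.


V_q(n, t) = 8464, q^n = 67108864, Hamming bound = 7928, |C| = 15117 > bound (violated).

Step 1: Compute V_q(n, t) = Σ_{j=0}^3 C(n, j) (q−1)^j.
  j = 0: C(13,0)·(3)^0 = 1·1 = 1.
  j = 1: C(13,1)·(3)^1 = 13·3 = 39.
  j = 2: C(13,2)·(3)^2 = 78·9 = 702.
  j = 3: C(13,3)·(3)^3 = 286·27 = 7722.
  V_q(n, t) = 1 + 39 + 702 + 7722 = 8464.
Step 2: q^n = 4^13 = 67108864.
Step 3: Hamming bound ⌊q^n / V_q(n,t)⌋ = ⌊67108864/8464⌋ = 7928.
Step 4: Compare |C| = 15117 to 7928: violated.
The claimed |C| lies above the Hamming bound, so no 4-ary code of length 13 with d ≥ 7 can have 15117 codewords.


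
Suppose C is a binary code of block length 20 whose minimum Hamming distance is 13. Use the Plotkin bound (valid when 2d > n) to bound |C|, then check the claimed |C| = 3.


Plotkin bound M ≤ 4; given |C| = 3 ≤ bound (satisfied).

Check applicability: 2d = 26, n = 20.
2d − n = 6 > 0, so Plotkin applies.
Compute d/(2d−n) = 13/6 ≈ 2.1667.
⌊d/(2d−n)⌋ = 2.
Plotkin bound: M ≤ 2·2 = 4.
Given |C| = 3, check: satisfied.
This |C| is below the Plotkin bound.


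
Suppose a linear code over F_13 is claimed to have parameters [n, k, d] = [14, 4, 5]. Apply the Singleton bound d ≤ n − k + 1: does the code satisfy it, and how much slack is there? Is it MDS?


Singleton RHS = n − k + 1 = 11, slack = 6, bound satisfied, not MDS.

Singleton bound: d ≤ n − k + 1.
Here n = 14, k = 4, so n − k + 1 = 11.
Given d = 5, check d ≤ 11: YES.
Slack = (n − k + 1) − d = 6.
The code is NOT MDS (slack = 6 > 0).
Description: the claimed parameters are [14, 4, 5]_13; such a code would be non-MDS.


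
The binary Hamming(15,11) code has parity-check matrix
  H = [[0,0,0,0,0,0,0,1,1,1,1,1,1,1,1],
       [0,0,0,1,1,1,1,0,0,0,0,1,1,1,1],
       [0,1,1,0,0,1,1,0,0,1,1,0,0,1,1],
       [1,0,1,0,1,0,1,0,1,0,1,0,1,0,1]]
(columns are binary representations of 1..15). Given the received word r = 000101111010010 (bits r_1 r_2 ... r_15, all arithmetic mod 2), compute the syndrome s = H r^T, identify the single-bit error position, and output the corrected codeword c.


s = (0, 0, 0, 1)^T, error position = 1, corrected codeword c = 100101111010010

Compute s = H r^T mod 2 one row at a time:
  s_1 = 1 + 1 + 0 + 1 + 0 + 0 + 1 + 0 = 4 ≡ 0 (mod 2).
  s_2 = 1 + 0 + 1 + 1 + 0 + 0 + 1 + 0 = 4 ≡ 0 (mod 2).
  s_3 = 0 + 0 + 1 + 1 + 0 + 1 + 1 + 0 = 4 ≡ 0 (mod 2).
  s_4 = 0 + 0 + 0 + 1 + 1 + 1 + 0 + 0 = 3 ≡ 1 (mod 2).
s = (0, 0, 0, 1)^T — this equals column 1 of H (binary 0001), so error is at position 1.
Correct: flip bit 1 of r = 000101111010010 to get c = 100101111010010.


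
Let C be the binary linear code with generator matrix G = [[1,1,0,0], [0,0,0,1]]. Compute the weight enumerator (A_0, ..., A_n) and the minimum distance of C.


Weight distribution: A_0 = 1, A_1 = 1, A_2 = 1, A_3 = 1. Minimum distance d = 1.

Enumerate all 2^2 = 4 messages m ∈ F_2^2.
For each, compute codeword c = mG in F_2^4, then tally its weight.
  m = 00 → c = 0000, weight = 0.
  m = 10 → c = 1100, weight = 2.
  m = 01 → c = 0001, weight = 1.
  m = 11 → c = 1101, weight = 3.
Tally weights:
  weight 0: 1 codewords.
  weight 1: 1 codewords.
  weight 2: 1 codewords.
  weight 3: 1 codewords.
Minimum distance d = smallest w > 0 with A_w > 0 = 1.
Sanity: Σ A_w = 4 = 2^2 = 4 ✓.


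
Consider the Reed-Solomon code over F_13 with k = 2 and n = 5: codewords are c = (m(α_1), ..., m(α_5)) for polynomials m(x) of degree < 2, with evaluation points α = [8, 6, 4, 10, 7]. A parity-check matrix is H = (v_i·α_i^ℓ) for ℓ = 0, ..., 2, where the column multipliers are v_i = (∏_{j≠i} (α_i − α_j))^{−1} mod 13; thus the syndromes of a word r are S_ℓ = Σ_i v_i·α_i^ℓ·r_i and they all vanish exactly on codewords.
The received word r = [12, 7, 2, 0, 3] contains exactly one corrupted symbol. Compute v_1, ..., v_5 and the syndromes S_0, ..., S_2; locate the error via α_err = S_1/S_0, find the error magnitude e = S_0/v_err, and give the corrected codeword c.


S = (9, 12, 3), error at position 4, error magnitude e = 9, c = [12, 7, 2, 4, 3].

Step 1: column multipliers v_i = (∏_{j≠i}(α_i − α_j))^{−1} mod 13.
  i = 1 (α = 8): (8−6)(8−4)(8−10)(8−7) = 2·4·(−2)·1 = −16 ≡ 10, so v_1 = 10^{−1} = 4 (mod 13).
  i = 2 (α = 6): (6−8)(6−4)(6−10)(6−7) = (−2)·2·(−4)·(−1) = −16 ≡ 10, so v_2 = 10^{−1} = 4 (mod 13).
  i = 3 (α = 4): (4−8)(4−6)(4−10)(4−7) = (−4)·(−2)·(−6)·(−3) = 144 ≡ 1, so v_3 = 1^{−1} = 1 (mod 13).
  i = 4 (α = 10): (10−8)(10−6)(10−4)(10−7) = 2·4·6·3 = 144 ≡ 1, so v_4 = 1^{−1} = 1 (mod 13).
  i = 5 (α = 7): (7−8)(7−6)(7−4)(7−10) = (−1)·1·3·(−3) = 9 ≡ 9, so v_5 = 9^{−1} = 3 (mod 13).
  v = [4, 4, 1, 1, 3].
Step 2: syndromes of r = [12, 7, 2, 0, 3] (all sums mod 13).
  S_0 = Σ v_i r_i = 4·12 + 4·7 + 1·2 + 1·0 + 3·3 = 87 ≡ 9.
  S_1 = Σ v_i α_i r_i = 4·8·12 + 4·6·7 + 1·4·2 + 1·10·0 + 3·7·3 = 623 ≡ 12.
  α_i^2 mod 13 = [12, 10, 3, 9, 10].
  S_2 = Σ v_i α_i^2 r_i = 4·12·12 + 4·10·7 + 1·3·2 + 1·9·0 + 3·10·3 = 952 ≡ 3.
  S = (9, 12, 3) ≠ 0, so r is not a codeword (an error is present).
Step 3: locate the error. For a single error e at position i, S_ℓ = v_i·e·α_i^ℓ, so α_err = S_1/S_0.
  S_0^{−1} = 9^{−1} = 3 (mod 13), so α_err = 12·3 = 36 ≡ 10 = α_4. Error position i = 4.
  Consistency check: S_2/S_1 = 3·12 = 36 ≡ 10 = α_err ✓ (single-error assumption holds).
Step 4: error magnitude e = S_0/v_4 = S_0·∏_{j≠4}(α_4 − α_j) = 9·1 = 9 ≡ 9 (mod 13).
Step 5: correct position 4: c_4 = r_4 − e = 0 − 9 ≡ 4 (mod 13). Hence c = [12, 7, 2, 4, 3].
  Check: interpolating c through the α_i gives m(x) = 5 + 9·x (degree < 2) with m(α_i) = c_i for every i, so c is indeed a codeword.


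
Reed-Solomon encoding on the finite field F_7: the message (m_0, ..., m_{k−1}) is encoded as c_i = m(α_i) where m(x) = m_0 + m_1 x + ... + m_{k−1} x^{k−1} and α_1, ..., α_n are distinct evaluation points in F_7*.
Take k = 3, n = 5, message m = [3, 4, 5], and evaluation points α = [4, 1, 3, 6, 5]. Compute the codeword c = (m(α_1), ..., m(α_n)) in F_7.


c = [1, 5, 4, 4, 1]

Message polynomial: m(x) = 3 + 4·x + 5·x^2 (mod 7).
For each evaluation point α_i, compute m(α_i) mod 7:
  α_1 = 4: Horner steps 5 → 3 → 1, so m(4) = 1.
  α_2 = 1: Horner steps 5 → 2 → 5, so m(1) = 5.
  α_3 = 3: Horner steps 5 → 5 → 4, so m(3) = 4.
  α_4 = 6: Horner steps 5 → 6 → 4, so m(6) = 4.
  α_5 = 5: Horner steps 5 → 1 → 1, so m(5) = 1.
Codeword c = [1, 5, 4, 4, 1] ∈ F_7^5.


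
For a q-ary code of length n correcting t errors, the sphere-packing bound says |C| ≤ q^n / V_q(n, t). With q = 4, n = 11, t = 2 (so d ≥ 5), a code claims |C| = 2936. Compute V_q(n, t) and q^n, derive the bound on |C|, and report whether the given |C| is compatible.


V_q(n, t) = 529, q^n = 4194304, Hamming bound = 7928, |C| = 2936 ≤ bound (satisfied).

Step 1: Compute V_q(n, t) = Σ_{j=0}^2 C(n, j) (q−1)^j.
  j = 0: C(11,0)·(3)^0 = 1·1 = 1.
  j = 1: C(11,1)·(3)^1 = 11·3 = 33.
  j = 2: C(11,2)·(3)^2 = 55·9 = 495.
  V_q(n, t) = 1 + 33 + 495 = 529.
Step 2: q^n = 4^11 = 4194304.
Step 3: Hamming bound ⌊q^n / V_q(n,t)⌋ = ⌊4194304/529⌋ = 7928.
Step 4: Compare |C| = 2936 to 7928: satisfied.
The claimed |C| lies below the Hamming bound.


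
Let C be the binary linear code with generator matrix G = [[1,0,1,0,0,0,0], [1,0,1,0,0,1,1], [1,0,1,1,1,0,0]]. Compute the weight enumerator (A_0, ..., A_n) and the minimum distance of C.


Weight distribution: A_0 = 1, A_2 = 3, A_4 = 3, A_6 = 1. Minimum distance d = 2.

Enumerate all 2^3 = 8 messages m ∈ F_2^3.
For each, compute codeword c = mG in F_2^7, then tally its weight.
  m = 000 → c = 0000000, weight = 0.
  m = 100 → c = 1010000, weight = 2.
  m = 010 → c = 1010011, weight = 4.
  m = 110 → c = 0000011, weight = 2.
  m = 001 → c = 1011100, weight = 4.
  m = 101 → c = 0001100, weight = 2.
  m = 011 → c = 0001111, weight = 4.
  m = 111 → c = 1011111, weight = 6.
Tally weights:
  weight 0: 1 codewords.
  weight 2: 3 codewords.
  weight 4: 3 codewords.
  weight 6: 1 codewords.
Minimum distance d = smallest w > 0 with A_w > 0 = 2.
Sanity: Σ A_w = 8 = 2^3 = 8 ✓.


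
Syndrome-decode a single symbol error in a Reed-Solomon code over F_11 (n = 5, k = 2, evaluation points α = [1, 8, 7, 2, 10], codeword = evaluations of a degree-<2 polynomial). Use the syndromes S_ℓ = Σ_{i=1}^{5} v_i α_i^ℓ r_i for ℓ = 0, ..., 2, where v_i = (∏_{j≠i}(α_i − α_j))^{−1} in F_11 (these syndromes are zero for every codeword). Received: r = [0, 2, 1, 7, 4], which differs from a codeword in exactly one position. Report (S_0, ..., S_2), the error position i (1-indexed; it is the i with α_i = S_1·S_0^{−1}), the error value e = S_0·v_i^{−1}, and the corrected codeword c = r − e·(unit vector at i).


S = (4, 4, 4), error at position 1, error magnitude e = 5, c = [6, 2, 1, 7, 4].

Step 1: column multipliers v_i = (∏_{j≠i}(α_i − α_j))^{−1} mod 11.
  i = 1 (α = 1): (1−8)(1−7)(1−2)(1−10) = (−7)·(−6)·(−1)·(−9) = 378 ≡ 4, so v_1 = 4^{−1} = 3 (mod 11).
  i = 2 (α = 8): (8−1)(8−7)(8−2)(8−10) = 7·1·6·(−2) = −84 ≡ 4, so v_2 = 4^{−1} = 3 (mod 11).
  i = 3 (α = 7): (7−1)(7−8)(7−2)(7−10) = 6·(−1)·5·(−3) = 90 ≡ 2, so v_3 = 2^{−1} = 6 (mod 11).
  i = 4 (α = 2): (2−1)(2−8)(2−7)(2−10) = 1·(−6)·(−5)·(−8) = −240 ≡ 2, so v_4 = 2^{−1} = 6 (mod 11).
  i = 5 (α = 10): (10−1)(10−8)(10−7)(10−2) = 9·2·3·8 = 432 ≡ 3, so v_5 = 3^{−1} = 4 (mod 11).
  v = [3, 3, 6, 6, 4].
Step 2: syndromes of r = [0, 2, 1, 7, 4] (all sums mod 11).
  S_0 = Σ v_i r_i = 3·0 + 3·2 + 6·1 + 6·7 + 4·4 = 70 ≡ 4.
  S_1 = Σ v_i α_i r_i = 3·1·0 + 3·8·2 + 6·7·1 + 6·2·7 + 4·10·4 = 334 ≡ 4.
  α_i^2 mod 11 = [1, 9, 5, 4, 1].
  S_2 = Σ v_i α_i^2 r_i = 3·1·0 + 3·9·2 + 6·5·1 + 6·4·7 + 4·1·4 = 268 ≡ 4.
  S = (4, 4, 4) ≠ 0, so r is not a codeword (an error is present).
Step 3: locate the error. For a single error e at position i, S_ℓ = v_i·e·α_i^ℓ, so α_err = S_1/S_0.
  S_0^{−1} = 4^{−1} = 3 (mod 11), so α_err = 4·3 = 12 ≡ 1 = α_1. Error position i = 1.
  Consistency check: S_2/S_1 = 4·3 = 12 ≡ 1 = α_err ✓ (single-error assumption holds).
Step 4: error magnitude e = S_0/v_1 = S_0·∏_{j≠1}(α_1 − α_j) = 4·4 = 16 ≡ 5 (mod 11).
Step 5: correct position 1: c_1 = r_1 − e = 0 − 5 ≡ 6 (mod 11). Hence c = [6, 2, 1, 7, 4].
  Check: interpolating c through the α_i gives m(x) = 5 + 1·x (degree < 2) with m(α_i) = c_i for every i, so c is indeed a codeword.


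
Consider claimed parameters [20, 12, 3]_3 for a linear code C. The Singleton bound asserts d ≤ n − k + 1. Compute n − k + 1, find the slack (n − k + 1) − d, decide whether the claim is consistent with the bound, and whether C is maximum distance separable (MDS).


Singleton RHS = n − k + 1 = 9, slack = 6, bound satisfied, not MDS.

Singleton bound: d ≤ n − k + 1.
Here n = 20, k = 12, so n − k + 1 = 9.
Given d = 3, check d ≤ 9: YES.
Slack = (n − k + 1) − d = 6.
The code is NOT MDS (slack = 6 > 0).
Description: the claimed parameters are [20, 12, 3]_3; such a code would be non-MDS.


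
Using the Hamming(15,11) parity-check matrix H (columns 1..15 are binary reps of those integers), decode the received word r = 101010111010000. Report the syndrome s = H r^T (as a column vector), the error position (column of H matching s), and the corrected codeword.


s = (1, 0, 1, 0)^T, error position = 10, corrected codeword c = 101010111110000

Compute s = H r^T mod 2 one row at a time:
  s_1 = 1 + 1 + 0 + 1 + 0 + 0 + 0 + 0 = 3 ≡ 1 (mod 2).
  s_2 = 0 + 1 + 0 + 1 + 0 + 0 + 0 + 0 = 2 ≡ 0 (mod 2).
  s_3 = 0 + 1 + 0 + 1 + 0 + 1 + 0 + 0 = 3 ≡ 1 (mod 2).
  s_4 = 1 + 1 + 1 + 1 + 1 + 1 + 0 + 0 = 6 ≡ 0 (mod 2).
s = (1, 0, 1, 0)^T — this equals column 10 of H (binary 1010), so error is at position 10.
Correct: flip bit 10 of r = 101010111010000 to get c = 101010111110000.


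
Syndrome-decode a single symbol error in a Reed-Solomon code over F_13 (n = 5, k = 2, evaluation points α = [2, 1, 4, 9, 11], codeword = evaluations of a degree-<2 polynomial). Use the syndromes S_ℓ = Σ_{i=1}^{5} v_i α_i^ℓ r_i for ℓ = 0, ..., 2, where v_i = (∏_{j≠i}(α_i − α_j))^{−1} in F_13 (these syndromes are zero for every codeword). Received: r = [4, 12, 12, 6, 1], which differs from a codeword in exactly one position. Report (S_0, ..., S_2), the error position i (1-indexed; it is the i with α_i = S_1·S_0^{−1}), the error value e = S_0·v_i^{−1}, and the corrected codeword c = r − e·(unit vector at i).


S = (2, 2, 2), error at position 2, error magnitude e = 12, c = [4, 0, 12, 6, 1].

Step 1: column multipliers v_i = (∏_{j≠i}(α_i − α_j))^{−1} mod 13.
  i = 1 (α = 2): (2−1)(2−4)(2−9)(2−11) = 1·(−2)·(−7)·(−9) = −126 ≡ 4, so v_1 = 4^{−1} = 10 (mod 13).
  i = 2 (α = 1): (1−2)(1−4)(1−9)(1−11) = (−1)·(−3)·(−8)·(−10) = 240 ≡ 6, so v_2 = 6^{−1} = 11 (mod 13).
  i = 3 (α = 4): (4−2)(4−1)(4−9)(4−11) = 2·3·(−5)·(−7) = 210 ≡ 2, so v_3 = 2^{−1} = 7 (mod 13).
  i = 4 (α = 9): (9−2)(9−1)(9−4)(9−11) = 7·8·5·(−2) = −560 ≡ 12, so v_4 = 12^{−1} = 12 (mod 13).
  i = 5 (α = 11): (11−2)(11−1)(11−4)(11−9) = 9·10·7·2 = 1260 ≡ 12, so v_5 = 12^{−1} = 12 (mod 13).
  v = [10, 11, 7, 12, 12].
Step 2: syndromes of r = [4, 12, 12, 6, 1] (all sums mod 13).
  S_0 = Σ v_i r_i = 10·4 + 11·12 + 7·12 + 12·6 + 12·1 = 340 ≡ 2.
  S_1 = Σ v_i α_i r_i = 10·2·4 + 11·1·12 + 7·4·12 + 12·9·6 + 12·11·1 = 1328 ≡ 2.
  α_i^2 mod 13 = [4, 1, 3, 3, 4].
  S_2 = Σ v_i α_i^2 r_i = 10·4·4 + 11·1·12 + 7·3·12 + 12·3·6 + 12·4·1 = 808 ≡ 2.
  S = (2, 2, 2) ≠ 0, so r is not a codeword (an error is present).
Step 3: locate the error. For a single error e at position i, S_ℓ = v_i·e·α_i^ℓ, so α_err = S_1/S_0.
  S_0^{−1} = 2^{−1} = 7 (mod 13), so α_err = 2·7 = 14 ≡ 1 = α_2. Error position i = 2.
  Consistency check: S_2/S_1 = 2·7 = 14 ≡ 1 = α_err ✓ (single-error assumption holds).
Step 4: error magnitude e = S_0/v_2 = S_0·∏_{j≠2}(α_2 − α_j) = 2·6 = 12 ≡ 12 (mod 13).
Step 5: correct position 2: c_2 = r_2 − e = 12 − 12 ≡ 0 (mod 13). Hence c = [4, 0, 12, 6, 1].
  Check: interpolating c through the α_i gives m(x) = 9 + 4·x (degree < 2) with m(α_i) = c_i for every i, so c is indeed a codeword.


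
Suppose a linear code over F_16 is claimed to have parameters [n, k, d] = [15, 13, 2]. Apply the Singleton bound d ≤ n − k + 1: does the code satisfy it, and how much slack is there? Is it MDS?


Singleton RHS = n − k + 1 = 3, slack = 1, bound satisfied, not MDS.

Singleton bound: d ≤ n − k + 1.
Here n = 15, k = 13, so n − k + 1 = 3.
Given d = 2, check d ≤ 3: YES.
Slack = (n − k + 1) − d = 1.
The code is NOT MDS (slack = 1 > 0).
Description: the claimed parameters are [15, 13, 2]_16; such a code would be non-MDS.


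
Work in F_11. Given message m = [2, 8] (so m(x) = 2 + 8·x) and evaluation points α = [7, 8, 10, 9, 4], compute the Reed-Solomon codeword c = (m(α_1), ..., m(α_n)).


c = [3, 0, 5, 8, 1]

Message polynomial: m(x) = 2 + 8·x (mod 11).
For each evaluation point α_i, compute m(α_i) mod 11:
  α_1 = 7: Horner steps 8 → 3, so m(7) = 3.
  α_2 = 8: Horner steps 8 → 0, so m(8) = 0.
  α_3 = 10: Horner steps 8 → 5, so m(10) = 5.
  α_4 = 9: Horner steps 8 → 8, so m(9) = 8.
  α_5 = 4: Horner steps 8 → 1, so m(4) = 1.
Codeword c = [3, 0, 5, 8, 1] ∈ F_11^5.


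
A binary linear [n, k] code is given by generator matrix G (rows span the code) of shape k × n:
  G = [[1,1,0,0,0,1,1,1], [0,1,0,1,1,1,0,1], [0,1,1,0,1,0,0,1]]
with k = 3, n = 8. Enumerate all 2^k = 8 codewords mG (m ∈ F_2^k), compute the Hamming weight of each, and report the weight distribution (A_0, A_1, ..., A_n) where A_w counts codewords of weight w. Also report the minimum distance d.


Weight distribution: A_0 = 1, A_3 = 1, A_4 = 2, A_5 = 3, A_6 = 1. Minimum distance d = 3.

Enumerate all 2^3 = 8 messages m ∈ F_2^3.
For each, compute codeword c = mG in F_2^8, then tally its weight.
  m = 000 → c = 00000000, weight = 0.
  m = 100 → c = 11000111, weight = 5.
  m = 010 → c = 01011101, weight = 5.
  m = 110 → c = 10011010, weight = 4.
  m = 001 → c = 01101001, weight = 4.
  m = 101 → c = 10101110, weight = 5.
  m = 011 → c = 00110100, weight = 3.
  m = 111 → c = 11110011, weight = 6.
Tally weights:
  weight 0: 1 codewords.
  weight 3: 1 codewords.
  weight 4: 2 codewords.
  weight 5: 3 codewords.
  weight 6: 1 codewords.
Minimum distance d = smallest w > 0 with A_w > 0 = 3.
Sanity: Σ A_w = 8 = 2^3 = 8 ✓.


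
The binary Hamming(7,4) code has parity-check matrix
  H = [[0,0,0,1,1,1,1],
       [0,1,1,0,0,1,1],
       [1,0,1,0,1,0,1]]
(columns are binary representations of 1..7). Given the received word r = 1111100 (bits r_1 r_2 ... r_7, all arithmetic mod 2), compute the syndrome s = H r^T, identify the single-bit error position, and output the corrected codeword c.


s = (0, 0, 1)^T, error position = 1, corrected codeword c = 0111100

Compute s = H r^T mod 2 one row at a time:
  s_1 = 1 + 1 + 0 + 0 = 2 ≡ 0 (mod 2).
  s_2 = 1 + 1 + 0 + 0 = 2 ≡ 0 (mod 2).
  s_3 = 1 + 1 + 1 + 0 = 3 ≡ 1 (mod 2).
s = (0, 0, 1)^T — this equals column 1 of H (binary 001), so error is at position 1.
Correct: flip bit 1 of r = 1111100 to get c = 0111100.


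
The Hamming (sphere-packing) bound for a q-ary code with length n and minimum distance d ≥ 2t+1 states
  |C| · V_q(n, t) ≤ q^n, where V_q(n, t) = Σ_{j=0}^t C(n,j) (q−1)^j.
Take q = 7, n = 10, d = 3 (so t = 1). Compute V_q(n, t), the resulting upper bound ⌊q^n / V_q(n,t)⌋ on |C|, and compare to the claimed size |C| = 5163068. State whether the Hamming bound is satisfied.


V_q(n, t) = 61, q^n = 282475249, Hamming bound = 4630741, |C| = 5163068 > bound (violated).

Step 1: Compute V_q(n, t) = Σ_{j=0}^1 C(n, j) (q−1)^j.
  j = 0: C(10,0)·(6)^0 = 1·1 = 1.
  j = 1: C(10,1)·(6)^1 = 10·6 = 60.
  V_q(n, t) = 1 + 60 = 61.
Step 2: q^n = 7^10 = 282475249.
Step 3: Hamming bound ⌊q^n / V_q(n,t)⌋ = ⌊282475249/61⌋ = 4630741.
Step 4: Compare |C| = 5163068 to 4630741: violated.
The claimed |C| lies above the Hamming bound, so no 7-ary code of length 10 with d ≥ 3 can have 5163068 codewords.


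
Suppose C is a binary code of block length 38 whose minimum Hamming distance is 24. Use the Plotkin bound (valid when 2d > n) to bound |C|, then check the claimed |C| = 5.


Plotkin bound M ≤ 4; given |C| = 5 > bound (violated).

Check applicability: 2d = 48, n = 38.
2d − n = 10 > 0, so Plotkin applies.
Compute d/(2d−n) = 24/10 ≈ 2.4000.
⌊d/(2d−n)⌋ = 2.
Plotkin bound: M ≤ 2·2 = 4.
Given |C| = 5, check: VIOLATED.
This |C| is above the Plotkin bound, so no binary code with n = 38, d = 24 and 5 codewords exists.


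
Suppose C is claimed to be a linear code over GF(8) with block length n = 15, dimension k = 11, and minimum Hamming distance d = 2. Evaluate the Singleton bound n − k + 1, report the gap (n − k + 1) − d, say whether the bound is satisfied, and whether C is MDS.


Singleton RHS = n − k + 1 = 5, slack = 3, bound satisfied, not MDS.

Singleton bound: d ≤ n − k + 1.
Here n = 15, k = 11, so n − k + 1 = 5.
Given d = 2, check d ≤ 5: YES.
Slack = (n − k + 1) − d = 3.
The code is NOT MDS (slack = 3 > 0).
Description: the claimed parameters are [15, 11, 2]_8; such a code would be non-MDS.


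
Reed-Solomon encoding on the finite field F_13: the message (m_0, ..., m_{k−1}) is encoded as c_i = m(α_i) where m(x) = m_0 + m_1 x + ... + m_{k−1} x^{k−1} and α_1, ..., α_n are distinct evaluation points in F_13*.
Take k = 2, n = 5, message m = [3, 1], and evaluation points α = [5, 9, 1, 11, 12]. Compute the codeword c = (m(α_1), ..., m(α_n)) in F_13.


c = [8, 12, 4, 1, 2]

Message polynomial: m(x) = 3 + 1·x (mod 13).
For each evaluation point α_i, compute m(α_i) mod 13:
  α_1 = 5: Horner steps 1 → 8, so m(5) = 8.
  α_2 = 9: Horner steps 1 → 12, so m(9) = 12.
  α_3 = 1: Horner steps 1 → 4, so m(1) = 4.
  α_4 = 11: Horner steps 1 → 1, so m(11) = 1.
  α_5 = 12: Horner steps 1 → 2, so m(12) = 2.
Codeword c = [8, 12, 4, 1, 2] ∈ F_13^5.


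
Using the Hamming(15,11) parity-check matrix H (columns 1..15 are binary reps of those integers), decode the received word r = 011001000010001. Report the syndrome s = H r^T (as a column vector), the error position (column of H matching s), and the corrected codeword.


s = (0, 0, 1, 1)^T, error position = 3, corrected codeword c = 010001000010001

Compute s = H r^T mod 2 one row at a time:
  s_1 = 0 + 0 + 0 + 1 + 0 + 0 + 0 + 1 = 2 ≡ 0 (mod 2).
  s_2 = 0 + 0 + 1 + 0 + 0 + 0 + 0 + 1 = 2 ≡ 0 (mod 2).
  s_3 = 1 + 1 + 1 + 0 + 0 + 1 + 0 + 1 = 5 ≡ 1 (mod 2).
  s_4 = 0 + 1 + 0 + 0 + 0 + 1 + 0 + 1 = 3 ≡ 1 (mod 2).
s = (0, 0, 1, 1)^T — this equals column 3 of H (binary 0011), so error is at position 3.
Correct: flip bit 3 of r = 011001000010001 to get c = 010001000010001.


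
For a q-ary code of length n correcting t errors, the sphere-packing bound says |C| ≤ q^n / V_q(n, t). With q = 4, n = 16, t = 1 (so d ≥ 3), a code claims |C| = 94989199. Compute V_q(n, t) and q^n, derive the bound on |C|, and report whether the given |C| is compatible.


V_q(n, t) = 49, q^n = 4294967296, Hamming bound = 87652393, |C| = 94989199 > bound (violated).

Step 1: Compute V_q(n, t) = Σ_{j=0}^1 C(n, j) (q−1)^j.
  j = 0: C(16,0)·(3)^0 = 1·1 = 1.
  j = 1: C(16,1)·(3)^1 = 16·3 = 48.
  V_q(n, t) = 1 + 48 = 49.
Step 2: q^n = 4^16 = 4294967296.
Step 3: Hamming bound ⌊q^n / V_q(n,t)⌋ = ⌊4294967296/49⌋ = 87652393.
Step 4: Compare |C| = 94989199 to 87652393: violated.
The claimed |C| lies above the Hamming bound, so no 4-ary code of length 16 with d ≥ 3 can have 94989199 codewords.


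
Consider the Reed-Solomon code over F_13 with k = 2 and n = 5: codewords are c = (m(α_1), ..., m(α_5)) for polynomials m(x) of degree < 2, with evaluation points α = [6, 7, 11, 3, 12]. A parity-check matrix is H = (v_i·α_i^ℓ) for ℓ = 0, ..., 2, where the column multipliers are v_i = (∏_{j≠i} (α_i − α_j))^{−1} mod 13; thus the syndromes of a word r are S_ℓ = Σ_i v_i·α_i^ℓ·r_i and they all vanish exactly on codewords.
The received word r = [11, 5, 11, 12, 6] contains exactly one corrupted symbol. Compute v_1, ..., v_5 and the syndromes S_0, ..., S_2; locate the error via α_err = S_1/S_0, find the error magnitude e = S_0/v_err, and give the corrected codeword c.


S = (1, 6, 10), error at position 1, error magnitude e = 1, c = [10, 5, 11, 12, 6].

Step 1: column multipliers v_i = (∏_{j≠i}(α_i − α_j))^{−1} mod 13.
  i = 1 (α = 6): (6−7)(6−11)(6−3)(6−12) = (−1)·(−5)·3·(−6) = −90 ≡ 1, so v_1 = 1^{−1} = 1 (mod 13).
  i = 2 (α = 7): (7−6)(7−11)(7−3)(7−12) = 1·(−4)·4·(−5) = 80 ≡ 2, so v_2 = 2^{−1} = 7 (mod 13).
  i = 3 (α = 11): (11−6)(11−7)(11−3)(11−12) = 5·4·8·(−1) = −160 ≡ 9, so v_3 = 9^{−1} = 3 (mod 13).
  i = 4 (α = 3): (3−6)(3−7)(3−11)(3−12) = (−3)·(−4)·(−8)·(−9) = 864 ≡ 6, so v_4 = 6^{−1} = 11 (mod 13).
  i = 5 (α = 12): (12−6)(12−7)(12−11)(12−3) = 6·5·1·9 = 270 ≡ 10, so v_5 = 10^{−1} = 4 (mod 13).
  v = [1, 7, 3, 11, 4].
Step 2: syndromes of r = [11, 5, 11, 12, 6] (all sums mod 13).
  S_0 = Σ v_i r_i = 1·11 + 7·5 + 3·11 + 11·12 + 4·6 = 235 ≡ 1.
  S_1 = Σ v_i α_i r_i = 1·6·11 + 7·7·5 + 3·11·11 + 11·3·12 + 4·12·6 = 1358 ≡ 6.
  α_i^2 mod 13 = [10, 10, 4, 9, 1].
  S_2 = Σ v_i α_i^2 r_i = 1·10·11 + 7·10·5 + 3·4·11 + 11·9·12 + 4·1·6 = 1804 ≡ 10.
  S = (1, 6, 10) ≠ 0, so r is not a codeword (an error is present).
Step 3: locate the error. For a single error e at position i, S_ℓ = v_i·e·α_i^ℓ, so α_err = S_1/S_0.
  S_0^{−1} = 1^{−1} = 1 (mod 13), so α_err = 6·1 = 6 ≡ 6 = α_1. Error position i = 1.
  Consistency check: S_2/S_1 = 10·11 = 110 ≡ 6 = α_err ✓ (single-error assumption holds).
Step 4: error magnitude e = S_0/v_1 = S_0·∏_{j≠1}(α_1 − α_j) = 1·1 = 1 ≡ 1 (mod 13).
Step 5: correct position 1: c_1 = r_1 − e = 11 − 1 ≡ 10 (mod 13). Hence c = [10, 5, 11, 12, 6].
  Check: interpolating c through the α_i gives m(x) = 1 + 8·x (degree < 2) with m(α_i) = c_i for every i, so c is indeed a codeword.


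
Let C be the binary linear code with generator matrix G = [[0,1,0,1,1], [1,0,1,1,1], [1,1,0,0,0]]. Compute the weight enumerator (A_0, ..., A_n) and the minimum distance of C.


Weight distribution: A_0 = 1, A_1 = 1, A_2 = 1, A_3 = 3, A_4 = 2. Minimum distance d = 1.

Enumerate all 2^3 = 8 messages m ∈ F_2^3.
For each, compute codeword c = mG in F_2^5, then tally its weight.
  m = 000 → c = 00000, weight = 0.
  m = 100 → c = 01011, weight = 3.
  m = 010 → c = 10111, weight = 4.
  m = 110 → c = 11100, weight = 3.
  m = 001 → c = 11000, weight = 2.
  m = 101 → c = 10011, weight = 3.
  m = 011 → c = 01111, weight = 4.
  m = 111 → c = 00100, weight = 1.
Tally weights:
  weight 0: 1 codewords.
  weight 1: 1 codewords.
  weight 2: 1 codewords.
  weight 3: 3 codewords.
  weight 4: 2 codewords.
Minimum distance d = smallest w > 0 with A_w > 0 = 1.
Sanity: Σ A_w = 8 = 2^3 = 8 ✓.


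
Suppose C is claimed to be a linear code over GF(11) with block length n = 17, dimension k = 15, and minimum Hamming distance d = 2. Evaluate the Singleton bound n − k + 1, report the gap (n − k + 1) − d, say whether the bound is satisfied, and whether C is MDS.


Singleton RHS = n − k + 1 = 3, slack = 1, bound satisfied, not MDS.

Singleton bound: d ≤ n − k + 1.
Here n = 17, k = 15, so n − k + 1 = 3.
Given d = 2, check d ≤ 3: YES.
Slack = (n − k + 1) − d = 1.
The code is NOT MDS (slack = 1 > 0).
Description: the claimed parameters are [17, 15, 2]_11; such a code would be non-MDS.


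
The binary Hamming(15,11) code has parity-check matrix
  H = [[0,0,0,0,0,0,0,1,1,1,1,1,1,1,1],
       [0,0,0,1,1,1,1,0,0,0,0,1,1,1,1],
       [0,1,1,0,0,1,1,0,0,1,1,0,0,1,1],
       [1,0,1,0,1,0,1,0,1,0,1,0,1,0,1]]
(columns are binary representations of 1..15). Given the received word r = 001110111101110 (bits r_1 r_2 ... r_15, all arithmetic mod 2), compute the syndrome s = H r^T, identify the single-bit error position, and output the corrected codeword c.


s = (0, 0, 0, 1)^T, error position = 1, corrected codeword c = 101110111101110

Compute s = H r^T mod 2 one row at a time:
  s_1 = 1 + 1 + 1 + 0 + 1 + 1 + 1 + 0 = 6 ≡ 0 (mod 2).
  s_2 = 1 + 1 + 0 + 1 + 1 + 1 + 1 + 0 = 6 ≡ 0 (mod 2).
  s_3 = 0 + 1 + 0 + 1 + 1 + 0 + 1 + 0 = 4 ≡ 0 (mod 2).
  s_4 = 0 + 1 + 1 + 1 + 1 + 0 + 1 + 0 = 5 ≡ 1 (mod 2).
s = (0, 0, 0, 1)^T — this equals column 1 of H (binary 0001), so error is at position 1.
Correct: flip bit 1 of r = 001110111101110 to get c = 101110111101110.


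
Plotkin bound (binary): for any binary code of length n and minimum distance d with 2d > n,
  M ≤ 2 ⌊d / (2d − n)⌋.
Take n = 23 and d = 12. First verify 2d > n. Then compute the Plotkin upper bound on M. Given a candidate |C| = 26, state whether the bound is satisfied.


Plotkin bound M ≤ 24; given |C| = 26 > bound (violated).

Check applicability: 2d = 24, n = 23.
2d − n = 1 > 0, so Plotkin applies.
Compute d/(2d−n) = 12/1 ≈ 12.0000.
⌊d/(2d−n)⌋ = 12.
Plotkin bound: M ≤ 2·12 = 24.
Given |C| = 26, check: VIOLATED.
This |C| is above the Plotkin bound, so no binary code with n = 23, d = 12 and 26 codewords exists.


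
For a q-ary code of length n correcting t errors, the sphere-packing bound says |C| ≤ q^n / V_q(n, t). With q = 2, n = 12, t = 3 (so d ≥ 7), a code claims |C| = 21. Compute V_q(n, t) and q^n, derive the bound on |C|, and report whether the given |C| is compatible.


V_q(n, t) = 299, q^n = 4096, Hamming bound = 13, |C| = 21 > bound (violated).

Step 1: Compute V_q(n, t) = Σ_{j=0}^3 C(n, j) (q−1)^j.
  j = 0: C(12,0)·(1)^0 = 1·1 = 1.
  j = 1: C(12,1)·(1)^1 = 12·1 = 12.
  j = 2: C(12,2)·(1)^2 = 66·1 = 66.
  j = 3: C(12,3)·(1)^3 = 220·1 = 220.
  V_q(n, t) = 1 + 12 + 66 + 220 = 299.
Step 2: q^n = 2^12 = 4096.
Step 3: Hamming bound ⌊q^n / V_q(n,t)⌋ = ⌊4096/299⌋ = 13.
Step 4: Compare |C| = 21 to 13: violated.
The claimed |C| lies above the Hamming bound, so no 2-ary code of length 12 with d ≥ 7 can have 21 codewords.


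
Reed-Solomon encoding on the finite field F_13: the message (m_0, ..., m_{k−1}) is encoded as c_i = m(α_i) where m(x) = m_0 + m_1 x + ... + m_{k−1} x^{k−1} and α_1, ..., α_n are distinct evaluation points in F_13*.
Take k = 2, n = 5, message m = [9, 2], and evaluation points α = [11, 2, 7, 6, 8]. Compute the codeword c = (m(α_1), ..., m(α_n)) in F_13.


c = [5, 0, 10, 8, 12]

Message polynomial: m(x) = 9 + 2·x (mod 13).
For each evaluation point α_i, compute m(α_i) mod 13:
  α_1 = 11: Horner steps 2 → 5, so m(11) = 5.
  α_2 = 2: Horner steps 2 → 0, so m(2) = 0.
  α_3 = 7: Horner steps 2 → 10, so m(7) = 10.
  α_4 = 6: Horner steps 2 → 8, so m(6) = 8.
  α_5 = 8: Horner steps 2 → 12, so m(8) = 12.
Codeword c = [5, 0, 10, 8, 12] ∈ F_13^5.


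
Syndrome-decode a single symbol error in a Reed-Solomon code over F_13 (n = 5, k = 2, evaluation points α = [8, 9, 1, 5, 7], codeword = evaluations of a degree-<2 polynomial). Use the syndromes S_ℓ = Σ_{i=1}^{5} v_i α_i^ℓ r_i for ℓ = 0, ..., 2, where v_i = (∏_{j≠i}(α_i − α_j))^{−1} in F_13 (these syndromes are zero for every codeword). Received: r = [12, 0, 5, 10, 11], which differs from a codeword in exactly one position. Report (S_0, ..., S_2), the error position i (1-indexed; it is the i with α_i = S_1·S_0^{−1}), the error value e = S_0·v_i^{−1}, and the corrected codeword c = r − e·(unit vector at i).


S = (5, 12, 8), error at position 4, error magnitude e = 1, c = [12, 0, 5, 9, 11].

Step 1: column multipliers v_i = (∏_{j≠i}(α_i − α_j))^{−1} mod 13.
  i = 1 (α = 8): (8−9)(8−1)(8−5)(8−7) = (−1)·7·3·1 = −21 ≡ 5, so v_1 = 5^{−1} = 8 (mod 13).
  i = 2 (α = 9): (9−8)(9−1)(9−5)(9−7) = 1·8·4·2 = 64 ≡ 12, so v_2 = 12^{−1} = 12 (mod 13).
  i = 3 (α = 1): (1−8)(1−9)(1−5)(1−7) = (−7)·(−8)·(−4)·(−6) = 1344 ≡ 5, so v_3 = 5^{−1} = 8 (mod 13).
  i = 4 (α = 5): (5−8)(5−9)(5−1)(5−7) = (−3)·(−4)·4·(−2) = −96 ≡ 8, so v_4 = 8^{−1} = 5 (mod 13).
  i = 5 (α = 7): (7−8)(7−9)(7−1)(7−5) = (−1)·(−2)·6·2 = 24 ≡ 11, so v_5 = 11^{−1} = 6 (mod 13).
  v = [8, 12, 8, 5, 6].
Step 2: syndromes of r = [12, 0, 5, 10, 11] (all sums mod 13).
  S_0 = Σ v_i r_i = 8·12 + 12·0 + 8·5 + 5·10 + 6·11 = 252 ≡ 5.
  S_1 = Σ v_i α_i r_i = 8·8·12 + 12·9·0 + 8·1·5 + 5·5·10 + 6·7·11 = 1520 ≡ 12.
  α_i^2 mod 13 = [12, 3, 1, 12, 10].
  S_2 = Σ v_i α_i^2 r_i = 8·12·12 + 12·3·0 + 8·1·5 + 5·12·10 + 6·10·11 = 2452 ≡ 8.
  S = (5, 12, 8) ≠ 0, so r is not a codeword (an error is present).
Step 3: locate the error. For a single error e at position i, S_ℓ = v_i·e·α_i^ℓ, so α_err = S_1/S_0.
  S_0^{−1} = 5^{−1} = 8 (mod 13), so α_err = 12·8 = 96 ≡ 5 = α_4. Error position i = 4.
  Consistency check: S_2/S_1 = 8·12 = 96 ≡ 5 = α_err ✓ (single-error assumption holds).
Step 4: error magnitude e = S_0/v_4 = S_0·∏_{j≠4}(α_4 − α_j) = 5·8 = 40 ≡ 1 (mod 13).
Step 5: correct position 4: c_4 = r_4 − e = 10 − 1 ≡ 9 (mod 13). Hence c = [12, 0, 5, 9, 11].
  Check: interpolating c through the α_i gives m(x) = 4 + 1·x (degree < 2) with m(α_i) = c_i for every i, so c is indeed a codeword.


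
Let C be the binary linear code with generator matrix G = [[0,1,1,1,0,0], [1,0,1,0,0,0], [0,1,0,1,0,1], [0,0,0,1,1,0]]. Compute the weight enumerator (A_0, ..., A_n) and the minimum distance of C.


Weight distribution: A_0 = 1, A_2 = 4, A_3 = 6, A_4 = 3, A_5 = 2. Minimum distance d = 2.

Enumerate all 2^4 = 16 messages m ∈ F_2^4.
For each, compute codeword c = mG in F_2^6, then tally its weight.
  m = 0000 → c = 000000, weight = 0.
  m = 1000 → c = 011100, weight = 3.
  m = 0100 → c = 101000, weight = 2.
  m = 1100 → c = 110100, weight = 3.
  m = 0010 → c = 010101, weight = 3.
  m = 1010 → c = 001001, weight = 2.
  m = 0110 → c = 111101, weight = 5.
  m = 1110 → c = 100001, weight = 2.
  m = 0001 → c = 000110, weight = 2.
  m = 1001 → c = 011010, weight = 3.
  m = 0101 → c = 101110, weight = 4.
  m = 1101 → c = 110010, weight = 3.
  m = 0011 → c = 010011, weight = 3.
  m = 1011 → c = 001111, weight = 4.
  m = 0111 → c = 111011, weight = 5.
  m = 1111 → c = 100111, weight = 4.
Tally weights:
  weight 0: 1 codewords.
  weight 2: 4 codewords.
  weight 3: 6 codewords.
  weight 4: 3 codewords.
  weight 5: 2 codewords.
Minimum distance d = smallest w > 0 with A_w > 0 = 2.
Sanity: Σ A_w = 16 = 2^4 = 16 ✓.


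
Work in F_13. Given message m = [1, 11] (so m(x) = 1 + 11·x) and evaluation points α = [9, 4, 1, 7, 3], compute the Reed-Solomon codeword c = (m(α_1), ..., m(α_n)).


c = [9, 6, 12, 0, 8]

Message polynomial: m(x) = 1 + 11·x (mod 13).
For each evaluation point α_i, compute m(α_i) mod 13:
  α_1 = 9: Horner steps 11 → 9, so m(9) = 9.
  α_2 = 4: Horner steps 11 → 6, so m(4) = 6.
  α_3 = 1: Horner steps 11 → 12, so m(1) = 12.
  α_4 = 7: Horner steps 11 → 0, so m(7) = 0.
  α_5 = 3: Horner steps 11 → 8, so m(3) = 8.
Codeword c = [9, 6, 12, 0, 8] ∈ F_13^5.


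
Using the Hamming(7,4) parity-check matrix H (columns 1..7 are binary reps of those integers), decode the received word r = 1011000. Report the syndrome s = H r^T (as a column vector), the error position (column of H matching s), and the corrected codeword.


s = (1, 1, 0)^T, error position = 6, corrected codeword c = 1011010

Compute s = H r^T mod 2 one row at a time:
  s_1 = 1 + 0 + 0 + 0 = 1 ≡ 1 (mod 2).
  s_2 = 0 + 1 + 0 + 0 = 1 ≡ 1 (mod 2).
  s_3 = 1 + 1 + 0 + 0 = 2 ≡ 0 (mod 2).
s = (1, 1, 0)^T — this equals column 6 of H (binary 110), so error is at position 6.
Correct: flip bit 6 of r = 1011000 to get c = 1011010.


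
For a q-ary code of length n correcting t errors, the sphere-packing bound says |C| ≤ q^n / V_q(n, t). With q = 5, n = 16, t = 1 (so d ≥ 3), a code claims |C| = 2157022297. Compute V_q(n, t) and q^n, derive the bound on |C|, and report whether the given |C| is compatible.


V_q(n, t) = 65, q^n = 152587890625, Hamming bound = 2347506009, |C| = 2157022297 ≤ bound (satisfied).

Step 1: Compute V_q(n, t) = Σ_{j=0}^1 C(n, j) (q−1)^j.
  j = 0: C(16,0)·(4)^0 = 1·1 = 1.
  j = 1: C(16,1)·(4)^1 = 16·4 = 64.
  V_q(n, t) = 1 + 64 = 65.
Step 2: q^n = 5^16 = 152587890625.
Step 3: Hamming bound ⌊q^n / V_q(n,t)⌋ = ⌊152587890625/65⌋ = 2347506009.
Step 4: Compare |C| = 2157022297 to 2347506009: satisfied.
The claimed |C| lies below the Hamming bound.
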